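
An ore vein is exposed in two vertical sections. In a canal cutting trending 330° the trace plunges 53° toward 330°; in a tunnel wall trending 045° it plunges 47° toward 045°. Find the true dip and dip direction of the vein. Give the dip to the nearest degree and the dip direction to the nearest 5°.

true dip 57°, dip direction 000°

Represent each trace as a vector plunging at its apparent dip toward its trend (east-north-up frame): v₁ = (-0.301, 0.521, -0.799), v₂ = (0.482, 0.482, -0.731).
The plane normal is n = v₁ × v₂ ∝ (-0.004, 0.605, 0.396).
Dip δ = arctan(|n_h|/n_z) = arctan(0.605/0.396) = 56.8°.
The horizontal component of n points toward azimuth atan2(n_x, n_y) = 360°, the dip direction.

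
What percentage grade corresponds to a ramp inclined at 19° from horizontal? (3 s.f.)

34.4%

grade % = 100 × tan 19° = 100 × 0.3443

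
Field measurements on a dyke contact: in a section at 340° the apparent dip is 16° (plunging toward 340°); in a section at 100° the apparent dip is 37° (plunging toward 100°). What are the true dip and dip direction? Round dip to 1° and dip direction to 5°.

true dip 47°, dip direction 055°

The two traces are lines in the plane: v₁ = (sin 340°·cos 16°, cos 340°·cos 16°, −sin 16°), v₂ = (sin 100°·cos 37°, cos 100°·cos 37°, −sin 37°).
Cross product v₁ × v₂ gives the pole to the plane: n ∝ (0.582, 0.415, 0.665).
True dip = arccos(n_z / |n|) = arccos(0.6812) = 47.1°.
Dip direction = atan2(0.582, 0.415) = 55° (azimuth of n's horizontal projection).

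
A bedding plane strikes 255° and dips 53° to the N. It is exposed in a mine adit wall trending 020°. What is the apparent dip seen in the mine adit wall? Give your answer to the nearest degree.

Angle between strike (255°) and section (020°): β = 55°.
tan(apparent dip) = tan 53° · sin 55° = 1.0871
apparent dip = arctan 1.0871 = 47.39°

47°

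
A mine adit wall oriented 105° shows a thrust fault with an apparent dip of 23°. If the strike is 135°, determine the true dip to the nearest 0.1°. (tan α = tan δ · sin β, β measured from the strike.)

40.3°

The section is 30° from the strike.
tan δ = tan α / sin β = tan 23° / sin 30° = 0.4245 / 0.5000 = 0.8489
δ = arctan(0.8489) = 40.33°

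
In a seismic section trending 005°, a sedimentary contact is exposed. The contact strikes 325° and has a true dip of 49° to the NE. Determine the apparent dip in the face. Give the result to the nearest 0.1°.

The strike is 325° and the section trends 005°; the acute angle between them is β = 40°.
tan α = tan 49° × sin 40° = 1.1504 × 0.6428 = 0.7394
α = arctan(0.7394) = 36.48°

36.5°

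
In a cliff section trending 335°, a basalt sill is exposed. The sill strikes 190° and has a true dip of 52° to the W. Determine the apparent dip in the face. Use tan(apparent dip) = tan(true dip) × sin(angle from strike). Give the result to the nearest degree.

36°

The section lies 35° from the strike.
tan(apparent dip) = tan 52° · sin 35° = 0.7341
apparent dip = arctan 0.7341 = 36.28°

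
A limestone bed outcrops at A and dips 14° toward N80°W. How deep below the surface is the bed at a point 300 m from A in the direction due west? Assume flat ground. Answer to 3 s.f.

73.7 m

The hole lies 10° from the dip direction, so the down-dip offset is 300 × cos 10° = 295.44 m.
Depth = down-dip offset × tan(dip) = 295.44 × tan 14° = 295.44 × 0.2493
Depth = 73.66 m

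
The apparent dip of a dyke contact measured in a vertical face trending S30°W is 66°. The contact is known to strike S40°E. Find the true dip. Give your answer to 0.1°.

67.3°

The section is 70° from the strike.
tan(true dip) = tan 66° / sin 70° = 2.3902
true dip = arctan 2.3902 = 67.30°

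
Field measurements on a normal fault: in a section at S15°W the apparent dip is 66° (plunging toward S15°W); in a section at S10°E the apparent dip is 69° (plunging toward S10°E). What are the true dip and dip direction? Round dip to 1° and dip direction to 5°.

true dip 69°, dip direction 165°

The two traces are lines in the plane: v₁ = (sin 195°·cos 66°, cos 195°·cos 66°, −sin 66°), v₂ = (sin 170°·cos 69°, cos 170°·cos 69°, −sin 69°).
The plane normal is n = v₁ × v₂ ∝ (0.044, -0.155, 0.062).
Dip δ = arctan(|n_h|/n_z) = arctan(0.161/0.062) = 69.1°.
Dip direction = azimuth of (n_x, n_y) = atan2(0.044, -0.155) = 164°.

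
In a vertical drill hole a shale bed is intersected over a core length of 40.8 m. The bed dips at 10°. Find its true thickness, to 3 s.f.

40.2 m

True thickness t = h · cos(dip) = 40.8 × cos 10°
t = 40.8 × 0.9848 = 40.180 m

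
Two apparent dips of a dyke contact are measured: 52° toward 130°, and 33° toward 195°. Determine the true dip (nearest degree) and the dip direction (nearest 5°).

true dip 52°, dip direction 135°

Each apparent-dip line lies in the plane. As unit vectors (x east, y north, z up), v₁ plunges 52°→130° and v₂ plunges 33°→195°.
n = v₁ × v₂ = (0.423, -0.428, 0.468) (taken with n_z > 0).
tan δ = √(n_x²+n_y²)/n_z = 0.602/0.468, so δ = 52.1°.
The horizontal component of n points toward azimuth atan2(n_x, n_y) = 135°, the dip direction.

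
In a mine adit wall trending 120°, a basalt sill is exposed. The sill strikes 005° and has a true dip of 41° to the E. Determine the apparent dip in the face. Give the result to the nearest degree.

38°

Angle between strike (005°) and section (120°): β = 65°.
tan α = tan 41° × sin 65° = 0.8693 × 0.9063 = 0.7878
α = arctan(0.7878) = 38.23°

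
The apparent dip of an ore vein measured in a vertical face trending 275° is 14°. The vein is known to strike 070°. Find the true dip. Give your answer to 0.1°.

30.5°

The section is 25° from the strike.
tan(true dip) = tan 14° / sin 25° = 0.5900
δ = arctan(0.5900) = 30.54°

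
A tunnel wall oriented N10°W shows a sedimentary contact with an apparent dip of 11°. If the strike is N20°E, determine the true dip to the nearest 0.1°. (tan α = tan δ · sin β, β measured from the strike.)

β = acute angle between strike N20°E and section N10°W = 30°.
tan δ = tan α / sin β = tan 11° / sin 30° = 0.1944 / 0.5000 = 0.3888
true dip = arctan 0.3888 = 21.24°

21.2°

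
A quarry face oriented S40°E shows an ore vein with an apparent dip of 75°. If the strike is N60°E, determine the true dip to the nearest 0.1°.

75.2°

The section is 80° from the strike.
tan δ = tan α / sin β = tan 75° / sin 80° = 3.7321 / 0.9848 = 3.7896
true dip = arctan 3.7896 = 75.22°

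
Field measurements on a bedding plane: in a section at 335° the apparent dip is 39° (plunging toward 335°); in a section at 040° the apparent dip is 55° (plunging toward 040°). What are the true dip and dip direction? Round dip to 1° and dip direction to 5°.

Each apparent-dip line lies in the plane. As unit vectors (x east, y north, z up), v₁ plunges 39°→335° and v₂ plunges 55°→040°.
n = v₁ × v₂ = (0.300, 0.501, 0.404) (taken with n_z > 0).
True dip = arccos(n_z / |n|) = arccos(0.5688) = 55.3°.
Dip direction = atan2(0.300, 0.501) = 31° (azimuth of n's horizontal projection).

true dip 55°, dip direction 030°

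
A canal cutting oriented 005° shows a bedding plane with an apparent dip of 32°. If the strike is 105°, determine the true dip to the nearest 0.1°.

The section is 80° from the strike.
tan(true dip) = tan 32° / sin 80° = 0.6345
true dip = arctan 0.6345 = 32.40°

32.4°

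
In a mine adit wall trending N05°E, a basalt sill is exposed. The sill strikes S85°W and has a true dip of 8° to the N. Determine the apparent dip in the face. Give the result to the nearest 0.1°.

7.9°

The section lies 80° from the strike.
tan α = tan 8° × sin 80° = 0.1405 × 0.9848 = 0.1384
α = arctan(0.1384) = 7.88°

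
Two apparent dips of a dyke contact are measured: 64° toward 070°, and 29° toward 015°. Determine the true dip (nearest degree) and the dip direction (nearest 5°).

Represent each trace as a vector plunging at its apparent dip toward its trend (east-north-up frame): v₁ = (0.412, 0.150, -0.899), v₂ = (0.226, 0.845, -0.485).
The plane normal is n = v₁ × v₂ ∝ (0.687, -0.004, 0.314).
Dip δ = arctan(|n_h|/n_z) = arctan(0.687/0.314) = 65.4°.
Dip direction = azimuth of (n_x, n_y) = atan2(0.687, -0.004) = 90°.

true dip 65°, dip direction 090°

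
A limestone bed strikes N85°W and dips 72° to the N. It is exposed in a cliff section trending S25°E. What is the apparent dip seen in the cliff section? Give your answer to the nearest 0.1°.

69.4°

Angle between strike (N85°W) and section (S25°E): β = 60°.
tan α = tan 72° × sin 60° = 3.0777 × 0.8660 = 2.6654
α = arctan(2.6654) = 69.43°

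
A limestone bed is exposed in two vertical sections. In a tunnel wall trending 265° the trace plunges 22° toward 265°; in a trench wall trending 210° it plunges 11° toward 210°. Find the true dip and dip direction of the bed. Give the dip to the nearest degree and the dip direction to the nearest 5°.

Each apparent-dip line lies in the plane. As unit vectors (x east, y north, z up), v₁ plunges 22°→265° and v₂ plunges 11°→210°.
The plane normal is n = v₁ × v₂ ∝ (-0.303, 0.008, 0.746).
Dip δ = arctan(|n_h|/n_z) = arctan(0.303/0.746) = 22.1°.
Dip direction = azimuth of (n_x, n_y) = atan2(-0.303, 0.008) = 271°.

true dip 22°, dip direction 270°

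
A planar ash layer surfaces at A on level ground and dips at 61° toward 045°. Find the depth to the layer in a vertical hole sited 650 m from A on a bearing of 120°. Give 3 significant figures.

The hole lies 75° from the dip direction, so the down-dip offset is 650 × cos 75° = 168.23 m.
Depth = down-dip offset × tan(dip) = 168.23 × tan 61° = 168.23 × 1.8040
Depth = 303.50 m

303 m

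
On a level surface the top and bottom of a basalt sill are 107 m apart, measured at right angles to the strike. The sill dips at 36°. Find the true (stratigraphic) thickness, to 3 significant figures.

True thickness t = w · sin(dip) = 107 × sin 36°
t = 107 × 0.5878 = 62.893 m

62.9 m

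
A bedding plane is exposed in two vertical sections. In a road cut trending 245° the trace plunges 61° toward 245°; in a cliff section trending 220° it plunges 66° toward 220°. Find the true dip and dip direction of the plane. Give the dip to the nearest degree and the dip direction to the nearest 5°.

true dip 67°, dip direction 205°

The two traces are lines in the plane: v₁ = (sin 245°·cos 61°, cos 245°·cos 61°, −sin 61°), v₂ = (sin 220°·cos 66°, cos 220°·cos 66°, −sin 66°).
n = v₁ × v₂ = (-0.085, -0.173, 0.083) (taken with n_z > 0).
True dip = arccos(n_z / |n|) = arccos(0.3970) = 66.6°.
The horizontal component of n points toward azimuth atan2(n_x, n_y) = 206°, the dip direction.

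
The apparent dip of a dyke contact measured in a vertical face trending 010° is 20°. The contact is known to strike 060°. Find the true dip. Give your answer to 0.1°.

The section is 50° from the strike.
tan(true dip) = tan 20° / sin 50° = 0.4751
true dip = arctan 0.4751 = 25.41°

25.4°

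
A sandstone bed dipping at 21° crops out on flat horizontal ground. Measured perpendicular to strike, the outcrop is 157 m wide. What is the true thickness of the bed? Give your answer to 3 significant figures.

True thickness t = w · sin(dip) = 157 × sin 21°
t = 157 × 0.3584 = 56.264 m

56.3 m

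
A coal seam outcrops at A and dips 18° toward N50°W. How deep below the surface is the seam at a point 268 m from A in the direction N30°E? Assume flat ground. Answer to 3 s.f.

The hole lies 80° from the dip direction, so the down-dip offset is 268 × cos 80° = 46.54 m.
Depth = down-dip offset × tan(dip) = 46.54 × tan 18° = 46.54 × 0.3249
Depth = 15.12 m

15.1 m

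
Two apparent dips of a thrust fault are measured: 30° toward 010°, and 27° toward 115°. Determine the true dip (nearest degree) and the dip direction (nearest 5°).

Represent each trace as a vector plunging at its apparent dip toward its trend (east-north-up frame): v₁ = (0.150, 0.853, -0.500), v₂ = (0.808, -0.377, -0.454).
The plane normal is n = v₁ × v₂ ∝ (0.575, 0.335, 0.745).
tan δ = √(n_x²+n_y²)/n_z = 0.666/0.745, so δ = 41.8°.
The horizontal component of n points toward azimuth atan2(n_x, n_y) = 60°, the dip direction.

true dip 42°, dip direction 060°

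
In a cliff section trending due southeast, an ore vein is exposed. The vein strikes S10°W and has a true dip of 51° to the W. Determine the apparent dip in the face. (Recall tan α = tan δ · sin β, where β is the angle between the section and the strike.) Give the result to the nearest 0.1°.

45.3°

The section lies 55° from the strike.
tan(apparent dip) = tan 51° · sin 55° = 1.0116
apparent dip = arctan 1.0116 = 45.33°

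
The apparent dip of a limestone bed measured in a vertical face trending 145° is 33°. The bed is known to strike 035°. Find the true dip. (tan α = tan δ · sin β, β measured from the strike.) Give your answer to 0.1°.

β = acute angle between strike 035° and section 145° = 70°.
tan(true dip) = tan 33° / sin 70° = 0.6911
δ = arctan(0.6911) = 34.65°

34.6°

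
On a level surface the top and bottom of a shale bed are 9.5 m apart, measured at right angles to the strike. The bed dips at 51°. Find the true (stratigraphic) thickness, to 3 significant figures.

True thickness t = w · sin(dip) = 9.5 × sin 51°
t = 9.5 × 0.7771 = 7.383 m

7.38 m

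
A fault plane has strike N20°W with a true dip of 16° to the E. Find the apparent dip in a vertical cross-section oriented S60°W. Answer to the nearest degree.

The strike is N20°W and the section trends S60°W; the acute angle between them is β = 80°.
tan α = tan 16° × sin 80° = 0.2867 × 0.9848 = 0.2824
apparent dip = arctan 0.2824 = 15.77°

16°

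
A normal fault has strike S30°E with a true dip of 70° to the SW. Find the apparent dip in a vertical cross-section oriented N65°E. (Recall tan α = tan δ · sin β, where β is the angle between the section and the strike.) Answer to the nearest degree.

70°

The strike is S30°E and the section trends N65°E; the acute angle between them is β = 85°.
tan(apparent dip) = tan 70° · sin 85° = 2.7370
α = arctan(2.7370) = 69.93°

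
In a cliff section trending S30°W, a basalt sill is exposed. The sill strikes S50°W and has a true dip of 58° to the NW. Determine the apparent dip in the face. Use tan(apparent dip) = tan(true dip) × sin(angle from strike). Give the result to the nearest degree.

Angle between strike (S50°W) and section (S30°W): β = 20°.
tan α = tan 58° × sin 20° = 1.6003 × 0.3420 = 0.5473
apparent dip = arctan 0.5473 = 28.69°

29°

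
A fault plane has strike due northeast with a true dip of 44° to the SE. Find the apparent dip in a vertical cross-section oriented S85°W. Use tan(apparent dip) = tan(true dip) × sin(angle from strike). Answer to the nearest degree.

The strike is due northeast and the section trends S85°W; the acute angle between them is β = 40°.
tan(apparent dip) = tan 44° · sin 40° = 0.6207
apparent dip = arctan 0.6207 = 31.83°

32°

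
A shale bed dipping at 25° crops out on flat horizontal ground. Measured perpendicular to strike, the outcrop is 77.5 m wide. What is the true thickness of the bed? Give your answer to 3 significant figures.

32.8 m

True thickness t = w · sin(dip) = 77.5 × sin 25°
t = 77.5 × 0.4226 = 32.753 m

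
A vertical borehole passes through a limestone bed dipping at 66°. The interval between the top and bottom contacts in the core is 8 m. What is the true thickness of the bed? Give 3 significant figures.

True thickness t = h · cos(dip) = 8 × cos 66°
t = 8 × 0.4067 = 3.254 m

3.25 m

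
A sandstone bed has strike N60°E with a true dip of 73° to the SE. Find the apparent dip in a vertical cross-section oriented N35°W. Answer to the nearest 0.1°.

72.9°

Angle between strike (N60°E) and section (N35°W): β = 85°.
tan(apparent dip) = tan 73° · sin 85° = 3.2584
apparent dip = arctan 3.2584 = 72.94°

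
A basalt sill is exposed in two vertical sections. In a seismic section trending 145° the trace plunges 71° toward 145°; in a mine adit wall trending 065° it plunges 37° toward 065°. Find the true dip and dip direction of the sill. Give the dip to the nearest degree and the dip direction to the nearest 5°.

true dip 71°, dip direction 140°

The two traces are lines in the plane: v₁ = (sin 145°·cos 71°, cos 145°·cos 71°, −sin 71°), v₂ = (sin 65°·cos 37°, cos 65°·cos 37°, −sin 37°).
n = v₁ × v₂ = (0.480, -0.572, 0.256) (taken with n_z > 0).
Dip δ = arctan(|n_h|/n_z) = arctan(0.746/0.256) = 71.1°.
The horizontal component of n points toward azimuth atan2(n_x, n_y) = 140°, the dip direction.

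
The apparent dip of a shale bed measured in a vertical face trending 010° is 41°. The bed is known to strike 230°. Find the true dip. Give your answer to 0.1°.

The section is 40° from the strike.
tan δ = tan α / sin β = tan 41° / sin 40° = 0.8693 / 0.6428 = 1.3524
true dip = arctan 1.3524 = 53.52°

53.5°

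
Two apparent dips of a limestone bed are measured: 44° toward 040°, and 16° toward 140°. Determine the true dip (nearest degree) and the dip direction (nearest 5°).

The two traces are lines in the plane: v₁ = (sin 40°·cos 44°, cos 40°·cos 44°, −sin 44°), v₂ = (sin 140°·cos 16°, cos 140°·cos 16°, −sin 16°).
The plane normal is n = v₁ × v₂ ∝ (0.663, 0.302, 0.681).
tan δ = √(n_x²+n_y²)/n_z = 0.729/0.681, so δ = 46.9°.
Dip direction = azimuth of (n_x, n_y) = atan2(0.663, 0.302) = 66°.

true dip 47°, dip direction 065°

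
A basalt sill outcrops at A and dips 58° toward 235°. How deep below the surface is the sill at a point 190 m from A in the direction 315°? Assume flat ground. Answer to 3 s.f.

The hole lies 80° from the dip direction, so the down-dip offset is 190 × cos 80° = 32.99 m.
Depth = down-dip offset × tan(dip) = 32.99 × tan 58° = 32.99 × 1.6003
Depth = 52.80 m

52.8 m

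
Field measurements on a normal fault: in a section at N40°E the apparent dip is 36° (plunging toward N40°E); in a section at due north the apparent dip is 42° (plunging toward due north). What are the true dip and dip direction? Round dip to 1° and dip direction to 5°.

true dip 42°, dip direction 005°

Represent each trace as a vector plunging at its apparent dip toward its trend (east-north-up frame): v₁ = (0.520, 0.620, -0.588), v₂ = (0.000, 0.743, -0.669).
The plane normal is n = v₁ × v₂ ∝ (0.022, 0.348, 0.386).
True dip = arccos(n_z / |n|) = arccos(0.7425) = 42.1°.
The horizontal component of n points toward azimuth atan2(n_x, n_y) = 4°, the dip direction.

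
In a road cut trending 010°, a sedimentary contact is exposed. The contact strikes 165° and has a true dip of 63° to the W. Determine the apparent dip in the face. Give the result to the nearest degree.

40°

Angle between strike (165°) and section (010°): β = 25°.
tan(apparent dip) = tan 63° · sin 25° = 0.8294
α = arctan(0.8294) = 39.67°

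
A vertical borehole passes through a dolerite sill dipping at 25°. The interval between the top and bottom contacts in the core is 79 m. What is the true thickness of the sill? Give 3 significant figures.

71.6 m

True thickness t = h · cos(dip) = 79 × cos 25°
t = 79 × 0.9063 = 71.598 m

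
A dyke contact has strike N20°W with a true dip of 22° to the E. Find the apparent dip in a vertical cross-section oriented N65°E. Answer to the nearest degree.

22°

The section lies 85° from the strike.
tan(apparent dip) = tan 22° · sin 85° = 0.4025
apparent dip = arctan 0.4025 = 21.92°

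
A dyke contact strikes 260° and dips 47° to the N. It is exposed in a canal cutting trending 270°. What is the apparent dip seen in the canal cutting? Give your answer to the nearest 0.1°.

Angle between strike (260°) and section (270°): β = 10°.
tan α = tan 47° × sin 10° = 1.0724 × 0.1736 = 0.1862
α = arctan(0.1862) = 10.55°

10.5°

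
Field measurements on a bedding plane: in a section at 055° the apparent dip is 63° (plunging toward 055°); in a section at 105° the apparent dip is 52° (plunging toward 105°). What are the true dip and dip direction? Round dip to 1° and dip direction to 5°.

true dip 63°, dip direction 055°

Each apparent-dip line lies in the plane. As unit vectors (x east, y north, z up), v₁ plunges 63°→055° and v₂ plunges 52°→105°.
Cross product v₁ × v₂ gives the pole to the plane: n ∝ (0.347, 0.237, 0.214).
True dip = arccos(n_z / |n|) = arccos(0.4540) = 63.0°.
The horizontal component of n points toward azimuth atan2(n_x, n_y) = 56°, the dip direction.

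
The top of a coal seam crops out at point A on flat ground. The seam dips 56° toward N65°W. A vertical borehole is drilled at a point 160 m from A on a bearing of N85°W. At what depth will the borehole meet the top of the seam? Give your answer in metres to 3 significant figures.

223 m

The hole lies 20° from the dip direction, so the down-dip offset is 160 × cos 20° = 150.35 m.
Depth = down-dip offset × tan(dip) = 150.35 × tan 56° = 150.35 × 1.4826
Depth = 222.90 m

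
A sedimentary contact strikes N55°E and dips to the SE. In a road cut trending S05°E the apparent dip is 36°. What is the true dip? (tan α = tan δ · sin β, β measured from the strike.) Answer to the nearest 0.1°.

The section is 60° from the strike.
tan δ = tan α / sin β = tan 36° / sin 60° = 0.7265 / 0.8660 = 0.8389
true dip = arctan 0.8389 = 39.99°

40.0°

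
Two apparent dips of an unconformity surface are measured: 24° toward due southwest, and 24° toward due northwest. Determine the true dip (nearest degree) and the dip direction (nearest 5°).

true dip 32°, dip direction 270°

The two traces are lines in the plane: v₁ = (sin 225°·cos 24°, cos 225°·cos 24°, −sin 24°), v₂ = (sin 315°·cos 24°, cos 315°·cos 24°, −sin 24°).
Cross product v₁ × v₂ gives the pole to the plane: n ∝ (-0.525, -0.000, 0.835).
tan δ = √(n_x²+n_y²)/n_z = 0.525/0.835, so δ = 32.2°.
Dip direction = azimuth of (n_x, n_y) = atan2(-0.525, -0.000) = 270°.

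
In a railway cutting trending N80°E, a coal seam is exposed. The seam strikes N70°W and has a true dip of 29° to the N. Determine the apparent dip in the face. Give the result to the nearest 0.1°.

15.5°

The section lies 30° from the strike.
tan(apparent dip) = tan 29° · sin 30° = 0.2772
apparent dip = arctan 0.2772 = 15.49°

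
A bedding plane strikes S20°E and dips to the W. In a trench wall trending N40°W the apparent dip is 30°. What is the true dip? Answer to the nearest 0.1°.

The section is 20° from the strike.
tan(true dip) = tan 30° / sin 20° = 1.6881
true dip = arctan 1.6881 = 59.36°

59.4°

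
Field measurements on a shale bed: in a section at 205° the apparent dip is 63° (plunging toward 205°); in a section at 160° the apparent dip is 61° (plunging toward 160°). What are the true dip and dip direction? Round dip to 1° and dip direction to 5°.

true dip 64°, dip direction 190°

Each apparent-dip line lies in the plane. As unit vectors (x east, y north, z up), v₁ plunges 63°→205° and v₂ plunges 61°→160°.
n = v₁ × v₂ = (-0.046, -0.316, 0.156) (taken with n_z > 0).
Dip δ = arctan(|n_h|/n_z) = arctan(0.319/0.156) = 64.0°.
Dip direction = atan2(-0.046, -0.316) = 188° (azimuth of n's horizontal projection).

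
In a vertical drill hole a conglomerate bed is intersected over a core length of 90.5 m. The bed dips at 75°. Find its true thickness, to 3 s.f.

23.4 m

True thickness t = h · cos(dip) = 90.5 × cos 75°
t = 90.5 × 0.2588 = 23.423 m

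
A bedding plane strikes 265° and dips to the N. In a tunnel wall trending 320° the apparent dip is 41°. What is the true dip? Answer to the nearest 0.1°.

The section is 55° from the strike.
tan δ = tan α / sin β = tan 41° / sin 55° = 0.8693 / 0.8192 = 1.0612
δ = arctan(1.0612) = 46.70°

46.7°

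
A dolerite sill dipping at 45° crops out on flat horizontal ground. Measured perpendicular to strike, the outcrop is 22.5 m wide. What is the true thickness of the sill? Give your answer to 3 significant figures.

15.9 m

True thickness t = w · sin(dip) = 22.5 × sin 45°
t = 22.5 × 0.7071 = 15.910 m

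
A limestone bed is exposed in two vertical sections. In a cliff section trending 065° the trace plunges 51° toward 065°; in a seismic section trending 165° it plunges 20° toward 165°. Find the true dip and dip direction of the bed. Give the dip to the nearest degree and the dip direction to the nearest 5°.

true dip 54°, dip direction 090°

Represent each trace as a vector plunging at its apparent dip toward its trend (east-north-up frame): v₁ = (0.570, 0.266, -0.777), v₂ = (0.243, -0.908, -0.342).
The plane normal is n = v₁ × v₂ ∝ (0.796, -0.006, 0.582).
tan δ = √(n_x²+n_y²)/n_z = 0.796/0.582, so δ = 53.8°.
The horizontal component of n points toward azimuth atan2(n_x, n_y) = 90°, the dip direction.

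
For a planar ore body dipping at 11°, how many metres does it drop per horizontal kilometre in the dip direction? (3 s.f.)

drop per km = 1000 × tan 11° = 1000 × 0.1944

194 m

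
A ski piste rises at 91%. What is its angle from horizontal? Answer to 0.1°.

42.3°

tan θ = 91/100 = 0.9100
θ = arctan(0.9100) = 42.30°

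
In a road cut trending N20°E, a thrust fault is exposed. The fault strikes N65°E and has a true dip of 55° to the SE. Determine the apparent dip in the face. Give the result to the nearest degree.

The section lies 45° from the strike.
tan(apparent dip) = tan 55° · sin 45° = 1.0099
α = arctan(1.0099) = 45.28°

45°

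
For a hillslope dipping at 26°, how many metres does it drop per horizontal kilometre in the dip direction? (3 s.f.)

drop per km = 1000 × tan 26° = 1000 × 0.4877

488 m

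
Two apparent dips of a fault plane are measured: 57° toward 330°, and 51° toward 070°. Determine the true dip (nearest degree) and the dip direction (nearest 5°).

Represent each trace as a vector plunging at its apparent dip toward its trend (east-north-up frame): v₁ = (-0.272, 0.472, -0.839), v₂ = (0.591, 0.215, -0.777).
Cross product v₁ × v₂ gives the pole to the plane: n ∝ (0.186, 0.708, 0.338).
Dip δ = arctan(|n_h|/n_z) = arctan(0.732/0.338) = 65.2°.
Dip direction = atan2(0.186, 0.708) = 15° (azimuth of n's horizontal projection).

true dip 65°, dip direction 015°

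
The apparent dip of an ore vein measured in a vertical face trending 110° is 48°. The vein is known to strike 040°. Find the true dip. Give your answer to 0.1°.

49.8°

The section is 70° from the strike.
tan δ = tan α / sin β = tan 48° / sin 70° = 1.1106 / 0.9397 = 1.1819
true dip = arctan 1.1819 = 49.77°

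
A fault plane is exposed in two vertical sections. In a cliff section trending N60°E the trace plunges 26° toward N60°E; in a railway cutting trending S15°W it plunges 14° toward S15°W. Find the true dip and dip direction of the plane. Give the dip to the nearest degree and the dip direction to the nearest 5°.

true dip 44°, dip direction 120°

The two traces are lines in the plane: v₁ = (sin 60°·cos 26°, cos 60°·cos 26°, −sin 26°), v₂ = (sin 195°·cos 14°, cos 195°·cos 14°, −sin 14°).
The plane normal is n = v₁ × v₂ ∝ (0.520, -0.298, 0.617).
True dip = arccos(n_z / |n|) = arccos(0.7172) = 44.2°.
Dip direction = atan2(0.520, -0.298) = 120° (azimuth of n's horizontal projection).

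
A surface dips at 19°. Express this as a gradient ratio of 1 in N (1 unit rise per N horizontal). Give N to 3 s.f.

1 in 2.90

1 : N means tan θ = 1/N, so N = 1/tan 19° = 1/0.3443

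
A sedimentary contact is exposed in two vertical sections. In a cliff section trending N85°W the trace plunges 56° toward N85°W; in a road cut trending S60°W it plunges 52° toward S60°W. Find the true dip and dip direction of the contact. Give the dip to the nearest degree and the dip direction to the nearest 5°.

true dip 56°, dip direction 270°

Represent each trace as a vector plunging at its apparent dip toward its trend (east-north-up frame): v₁ = (-0.557, 0.049, -0.829), v₂ = (-0.533, -0.308, -0.788).
The plane normal is n = v₁ × v₂ ∝ (-0.294, 0.003, 0.197).
Dip δ = arctan(|n_h|/n_z) = arctan(0.294/0.197) = 56.1°.
Dip direction = azimuth of (n_x, n_y) = atan2(-0.294, 0.003) = 271°.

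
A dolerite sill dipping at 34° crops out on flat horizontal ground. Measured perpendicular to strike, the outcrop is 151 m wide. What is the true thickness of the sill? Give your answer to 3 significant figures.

84.4 m

True thickness t = w · sin(dip) = 151 × sin 34°
t = 151 × 0.5592 = 84.438 m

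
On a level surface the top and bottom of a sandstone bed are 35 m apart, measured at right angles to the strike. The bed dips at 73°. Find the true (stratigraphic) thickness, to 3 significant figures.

True thickness t = w · sin(dip) = 35 × sin 73°
t = 35 × 0.9563 = 33.471 m

33.5 m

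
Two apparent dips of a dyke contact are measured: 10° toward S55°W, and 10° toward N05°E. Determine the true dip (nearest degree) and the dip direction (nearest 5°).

The two traces are lines in the plane: v₁ = (sin 235°·cos 10°, cos 235°·cos 10°, −sin 10°), v₂ = (sin 5°·cos 10°, cos 5°·cos 10°, −sin 10°).
n = v₁ × v₂ = (-0.268, 0.155, 0.743) (taken with n_z > 0).
Dip δ = arctan(|n_h|/n_z) = arctan(0.310/0.743) = 22.6°.
The horizontal component of n points toward azimuth atan2(n_x, n_y) = 300°, the dip direction.

true dip 23°, dip direction 300°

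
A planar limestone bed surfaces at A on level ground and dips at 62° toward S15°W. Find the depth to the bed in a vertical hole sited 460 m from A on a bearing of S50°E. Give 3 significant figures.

The hole lies 65° from the dip direction, so the down-dip offset is 460 × cos 65° = 194.40 m.
Depth = down-dip offset × tan(dip) = 194.40 × tan 62° = 194.40 × 1.8807
Depth = 365.62 m

366 m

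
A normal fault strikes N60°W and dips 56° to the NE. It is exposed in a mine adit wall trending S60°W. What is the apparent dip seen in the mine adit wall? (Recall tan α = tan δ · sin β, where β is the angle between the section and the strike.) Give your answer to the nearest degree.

52°

Angle between strike (N60°W) and section (S60°W): β = 60°.
tan α = tan 56° × sin 60° = 1.4826 × 0.8660 = 1.2839
apparent dip = arctan 1.2839 = 52.09°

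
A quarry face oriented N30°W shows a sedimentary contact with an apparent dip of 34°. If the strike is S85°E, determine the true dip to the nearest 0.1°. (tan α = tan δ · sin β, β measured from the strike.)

39.5°

The section is 55° from the strike.
tan δ = tan α / sin β = tan 34° / sin 55° = 0.6745 / 0.8192 = 0.8234
δ = arctan(0.8234) = 39.47°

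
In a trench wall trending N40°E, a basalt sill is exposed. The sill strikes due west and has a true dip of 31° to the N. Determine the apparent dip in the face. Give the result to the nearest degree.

The strike is due west and the section trends N40°E; the acute angle between them is β = 50°.
tan(apparent dip) = tan 31° · sin 50° = 0.4603
α = arctan(0.4603) = 24.72°

25°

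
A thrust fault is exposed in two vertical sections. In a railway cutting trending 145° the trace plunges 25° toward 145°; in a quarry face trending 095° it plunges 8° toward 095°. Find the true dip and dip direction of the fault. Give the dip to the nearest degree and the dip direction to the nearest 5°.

true dip 27°, dip direction 170°

Represent each trace as a vector plunging at its apparent dip toward its trend (east-north-up frame): v₁ = (0.520, -0.742, -0.423), v₂ = (0.986, -0.086, -0.139).
The plane normal is n = v₁ × v₂ ∝ (0.067, -0.345, 0.688).
True dip = arccos(n_z / |n|) = arccos(0.8906) = 27.0°.
The horizontal component of n points toward azimuth atan2(n_x, n_y) = 169°, the dip direction.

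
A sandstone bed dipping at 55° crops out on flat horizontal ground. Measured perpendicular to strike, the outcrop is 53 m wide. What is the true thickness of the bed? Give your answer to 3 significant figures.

True thickness t = w · sin(dip) = 53 × sin 55°
t = 53 × 0.8192 = 43.415 m

43.4 m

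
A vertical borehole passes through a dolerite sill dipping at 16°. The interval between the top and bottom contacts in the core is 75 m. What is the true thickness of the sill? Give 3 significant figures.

72.1 m

True thickness t = h · cos(dip) = 75 × cos 16°
t = 75 × 0.9613 = 72.095 m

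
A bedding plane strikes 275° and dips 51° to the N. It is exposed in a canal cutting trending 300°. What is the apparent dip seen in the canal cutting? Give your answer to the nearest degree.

28°

The strike is 275° and the section trends 300°; the acute angle between them is β = 25°.
tan(apparent dip) = tan 51° · sin 25° = 0.5219
apparent dip = arctan 0.5219 = 27.56°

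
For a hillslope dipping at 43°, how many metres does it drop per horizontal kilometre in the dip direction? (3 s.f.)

933 m

drop per km = 1000 × tan 43° = 1000 × 0.9325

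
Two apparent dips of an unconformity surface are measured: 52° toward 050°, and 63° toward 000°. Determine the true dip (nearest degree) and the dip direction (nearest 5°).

true dip 63°, dip direction 000°

The two traces are lines in the plane: v₁ = (sin 50°·cos 52°, cos 50°·cos 52°, −sin 52°), v₂ = (sin 0°·cos 63°, cos 0°·cos 63°, −sin 63°).
Cross product v₁ × v₂ gives the pole to the plane: n ∝ (0.005, 0.420, 0.214).
tan δ = √(n_x²+n_y²)/n_z = 0.420/0.214, so δ = 63.0°.
The horizontal component of n points toward azimuth atan2(n_x, n_y) = 1°, the dip direction.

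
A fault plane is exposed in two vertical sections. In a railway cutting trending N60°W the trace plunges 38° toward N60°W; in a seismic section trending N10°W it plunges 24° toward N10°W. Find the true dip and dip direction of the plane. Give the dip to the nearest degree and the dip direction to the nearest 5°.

true dip 38°, dip direction 295°

The two traces are lines in the plane: v₁ = (sin 300°·cos 38°, cos 300°·cos 38°, −sin 38°), v₂ = (sin 350°·cos 24°, cos 350°·cos 24°, −sin 24°).
n = v₁ × v₂ = (-0.394, 0.180, 0.551) (taken with n_z > 0).
True dip = arccos(n_z / |n|) = arccos(0.7867) = 38.1°.
Dip direction = atan2(-0.394, 0.180) = 295° (azimuth of n's horizontal projection).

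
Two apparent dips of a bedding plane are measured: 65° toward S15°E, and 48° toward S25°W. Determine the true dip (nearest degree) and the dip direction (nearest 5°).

Each apparent-dip line lies in the plane. As unit vectors (x east, y north, z up), v₁ plunges 65°→S15°E and v₂ plunges 48°→S25°W.
The plane normal is n = v₁ × v₂ ∝ (0.246, -0.338, 0.182).
True dip = arccos(n_z / |n|) = arccos(0.3989) = 66.5°.
Dip direction = atan2(0.246, -0.338) = 144° (azimuth of n's horizontal projection).

true dip 66°, dip direction 145°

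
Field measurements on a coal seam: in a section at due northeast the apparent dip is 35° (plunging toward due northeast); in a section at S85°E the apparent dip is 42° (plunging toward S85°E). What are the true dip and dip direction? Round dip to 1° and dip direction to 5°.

true dip 42°, dip direction 085°

Each apparent-dip line lies in the plane. As unit vectors (x east, y north, z up), v₁ plunges 35°→due northeast and v₂ plunges 42°→S85°E.
Cross product v₁ × v₂ gives the pole to the plane: n ∝ (0.425, 0.037, 0.466).
Dip δ = arctan(|n_h|/n_z) = arctan(0.426/0.466) = 42.4°.
Dip direction = azimuth of (n_x, n_y) = atan2(0.425, 0.037) = 85°.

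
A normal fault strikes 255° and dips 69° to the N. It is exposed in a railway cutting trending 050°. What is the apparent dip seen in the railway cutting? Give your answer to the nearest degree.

48°

The strike is 255° and the section trends 050°; the acute angle between them is β = 25°.
tan α = tan 69° × sin 25° = 2.6051 × 0.4226 = 1.1010
apparent dip = arctan 1.1010 = 47.75°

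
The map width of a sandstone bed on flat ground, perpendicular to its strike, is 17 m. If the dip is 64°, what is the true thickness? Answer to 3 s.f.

True thickness t = w · sin(dip) = 17 × sin 64°
t = 17 × 0.8988 = 15.279 m

15.3 m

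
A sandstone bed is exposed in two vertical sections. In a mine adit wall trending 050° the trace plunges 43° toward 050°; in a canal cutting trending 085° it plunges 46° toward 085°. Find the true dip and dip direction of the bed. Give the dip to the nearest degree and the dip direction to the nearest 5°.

Each apparent-dip line lies in the plane. As unit vectors (x east, y north, z up), v₁ plunges 43°→050° and v₂ plunges 46°→085°.
n = v₁ × v₂ = (0.297, 0.069, 0.291) (taken with n_z > 0).
Dip δ = arctan(|n_h|/n_z) = arctan(0.305/0.291) = 46.3°.
Dip direction = atan2(0.297, 0.069) = 77° (azimuth of n's horizontal projection).

true dip 46°, dip direction 075°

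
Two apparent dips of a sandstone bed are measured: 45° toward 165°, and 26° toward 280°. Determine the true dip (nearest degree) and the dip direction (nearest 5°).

Each apparent-dip line lies in the plane. As unit vectors (x east, y north, z up), v₁ plunges 45°→165° and v₂ plunges 26°→280°.
n = v₁ × v₂ = (-0.410, -0.706, 0.576) (taken with n_z > 0).
Dip δ = arctan(|n_h|/n_z) = arctan(0.816/0.576) = 54.8°.
Dip direction = azimuth of (n_x, n_y) = atan2(-0.410, -0.706) = 210°.

true dip 55°, dip direction 210°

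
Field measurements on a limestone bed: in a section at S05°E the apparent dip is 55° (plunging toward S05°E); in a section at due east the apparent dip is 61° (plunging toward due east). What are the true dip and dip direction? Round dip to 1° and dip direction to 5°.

Represent each trace as a vector plunging at its apparent dip toward its trend (east-north-up frame): v₁ = (0.050, -0.571, -0.819), v₂ = (0.485, 0.000, -0.875).
n = v₁ × v₂ = (0.500, -0.353, 0.277) (taken with n_z > 0).
True dip = arccos(n_z / |n|) = arccos(0.4123) = 65.6°.
The horizontal component of n points toward azimuth atan2(n_x, n_y) = 125°, the dip direction.

true dip 66°, dip direction 125°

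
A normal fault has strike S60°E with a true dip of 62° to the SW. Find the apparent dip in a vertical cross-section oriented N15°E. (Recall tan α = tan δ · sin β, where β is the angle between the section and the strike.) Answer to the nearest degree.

The section lies 75° from the strike.
tan α = tan 62° × sin 75° = 1.8807 × 0.9659 = 1.8166
α = arctan(1.8166) = 61.17°

61°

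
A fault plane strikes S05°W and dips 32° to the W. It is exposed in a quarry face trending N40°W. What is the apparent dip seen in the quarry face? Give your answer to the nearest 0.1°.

Angle between strike (S05°W) and section (N40°W): β = 45°.
tan α = tan 32° × sin 45° = 0.6249 × 0.7071 = 0.4418
apparent dip = arctan 0.4418 = 23.84°

23.8°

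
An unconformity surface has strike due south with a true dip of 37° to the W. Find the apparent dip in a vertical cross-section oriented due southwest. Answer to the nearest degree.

The section lies 45° from the strike.
tan(apparent dip) = tan 37° · sin 45° = 0.5328
apparent dip = arctan 0.5328 = 28.05°

28°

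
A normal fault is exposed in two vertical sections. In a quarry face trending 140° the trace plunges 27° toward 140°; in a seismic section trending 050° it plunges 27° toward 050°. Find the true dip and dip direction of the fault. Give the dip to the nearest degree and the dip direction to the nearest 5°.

true dip 36°, dip direction 095°

Each apparent-dip line lies in the plane. As unit vectors (x east, y north, z up), v₁ plunges 27°→140° and v₂ plunges 27°→050°.
Cross product v₁ × v₂ gives the pole to the plane: n ∝ (0.570, -0.050, 0.794).
tan δ = √(n_x²+n_y²)/n_z = 0.572/0.794, so δ = 35.8°.
Dip direction = atan2(0.570, -0.050) = 95° (azimuth of n's horizontal projection).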